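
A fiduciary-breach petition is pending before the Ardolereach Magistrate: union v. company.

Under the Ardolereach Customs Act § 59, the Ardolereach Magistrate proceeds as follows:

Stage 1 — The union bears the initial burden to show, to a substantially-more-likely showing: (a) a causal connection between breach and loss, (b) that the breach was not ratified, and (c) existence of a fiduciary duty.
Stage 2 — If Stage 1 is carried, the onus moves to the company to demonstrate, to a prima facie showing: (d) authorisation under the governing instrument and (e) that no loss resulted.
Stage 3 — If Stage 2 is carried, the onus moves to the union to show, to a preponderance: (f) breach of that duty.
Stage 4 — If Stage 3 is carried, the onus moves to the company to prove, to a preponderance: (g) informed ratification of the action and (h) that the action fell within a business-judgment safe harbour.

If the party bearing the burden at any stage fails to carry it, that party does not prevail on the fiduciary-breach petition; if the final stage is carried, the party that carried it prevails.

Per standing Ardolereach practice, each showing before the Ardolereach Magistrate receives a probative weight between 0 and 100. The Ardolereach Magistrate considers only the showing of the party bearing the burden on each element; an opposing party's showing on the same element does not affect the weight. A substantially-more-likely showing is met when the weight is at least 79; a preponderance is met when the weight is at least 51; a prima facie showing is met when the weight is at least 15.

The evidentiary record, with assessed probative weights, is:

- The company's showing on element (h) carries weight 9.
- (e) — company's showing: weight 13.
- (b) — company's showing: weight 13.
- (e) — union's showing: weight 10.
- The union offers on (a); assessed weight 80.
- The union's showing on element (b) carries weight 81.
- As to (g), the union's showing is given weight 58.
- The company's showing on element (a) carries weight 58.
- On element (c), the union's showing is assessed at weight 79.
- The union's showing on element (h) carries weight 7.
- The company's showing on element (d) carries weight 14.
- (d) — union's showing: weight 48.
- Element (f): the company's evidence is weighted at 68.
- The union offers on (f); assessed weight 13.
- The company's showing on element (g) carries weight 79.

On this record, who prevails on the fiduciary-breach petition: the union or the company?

union

Stage 1 (union, a substantially-more-likely showing, weight is at least 79): (a) 80 (company's 58 disregarded) ≥ 79 — meets; (b) 81 (company's 13 disregarded) ≥ 79 — meets; (c) 79 ≥ 79 — meets.
  The union carries Stage 1; the company now bears the burden.
Stage 2 (company, a prima facie showing, weight is at least 15): (d) 14 (union's 48 disregarded) < 15 — fails; (e) 13 (union's 10 disregarded) < 15 — fails.
  Stage 2 not carried; the company fails its burden.
The union prevails.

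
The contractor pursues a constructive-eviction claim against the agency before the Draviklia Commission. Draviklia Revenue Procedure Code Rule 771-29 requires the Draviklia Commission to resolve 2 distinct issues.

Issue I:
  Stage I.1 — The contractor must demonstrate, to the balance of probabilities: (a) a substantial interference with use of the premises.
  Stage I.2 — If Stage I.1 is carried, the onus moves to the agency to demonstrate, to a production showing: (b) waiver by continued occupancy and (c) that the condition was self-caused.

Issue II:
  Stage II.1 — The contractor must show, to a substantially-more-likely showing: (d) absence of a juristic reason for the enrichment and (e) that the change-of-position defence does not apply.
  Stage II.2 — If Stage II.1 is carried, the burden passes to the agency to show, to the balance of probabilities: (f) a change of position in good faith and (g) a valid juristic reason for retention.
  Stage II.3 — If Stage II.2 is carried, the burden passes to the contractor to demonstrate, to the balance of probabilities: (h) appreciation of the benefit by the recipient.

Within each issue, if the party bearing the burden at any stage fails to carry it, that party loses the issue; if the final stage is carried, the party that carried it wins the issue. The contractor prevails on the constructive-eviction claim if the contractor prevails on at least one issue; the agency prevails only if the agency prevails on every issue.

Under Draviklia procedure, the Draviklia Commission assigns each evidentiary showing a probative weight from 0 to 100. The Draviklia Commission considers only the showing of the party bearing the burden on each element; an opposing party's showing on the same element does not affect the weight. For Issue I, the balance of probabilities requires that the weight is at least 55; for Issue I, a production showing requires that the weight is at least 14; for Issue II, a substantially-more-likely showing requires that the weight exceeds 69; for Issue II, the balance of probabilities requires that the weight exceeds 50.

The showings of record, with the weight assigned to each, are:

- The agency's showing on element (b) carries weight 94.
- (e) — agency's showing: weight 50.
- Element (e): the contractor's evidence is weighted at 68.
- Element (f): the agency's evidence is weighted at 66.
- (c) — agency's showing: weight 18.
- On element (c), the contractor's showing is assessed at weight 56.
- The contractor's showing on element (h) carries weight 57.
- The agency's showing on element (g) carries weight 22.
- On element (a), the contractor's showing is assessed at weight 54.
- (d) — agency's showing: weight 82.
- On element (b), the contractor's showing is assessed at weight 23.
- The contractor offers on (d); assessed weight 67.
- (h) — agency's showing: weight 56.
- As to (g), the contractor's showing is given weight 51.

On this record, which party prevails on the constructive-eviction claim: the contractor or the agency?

— Issue I —
At Stage I.1 the contractor must meet the balance of probabilities (weight is at least 55): on (a) the weight is 54, which does not reach 55, so (a) does not meet the standard.
  Stage I.1 not carried; the contractor fails its burden.
The agency prevails on this issue.
— Issue II —
At Stage II.1 the contractor must meet a substantially-more-likely showing (weight exceeds 69): on (d) the weight is 67 (the agency's 82 is given no effect), which does not exceed 69, so (d) does not meet the standard; on (e) the weight is 68 (the agency's 50 is given no effect), which does not exceed 69, so (e) does not meet the standard.
  Stage II.1 not carried; the contractor fails its burden.
So the agency prevails on this issue.
Per-issue: Issue I → agency; Issue II → agency. The contractor must prevail on at least one issue; overall, the agency prevails.

agency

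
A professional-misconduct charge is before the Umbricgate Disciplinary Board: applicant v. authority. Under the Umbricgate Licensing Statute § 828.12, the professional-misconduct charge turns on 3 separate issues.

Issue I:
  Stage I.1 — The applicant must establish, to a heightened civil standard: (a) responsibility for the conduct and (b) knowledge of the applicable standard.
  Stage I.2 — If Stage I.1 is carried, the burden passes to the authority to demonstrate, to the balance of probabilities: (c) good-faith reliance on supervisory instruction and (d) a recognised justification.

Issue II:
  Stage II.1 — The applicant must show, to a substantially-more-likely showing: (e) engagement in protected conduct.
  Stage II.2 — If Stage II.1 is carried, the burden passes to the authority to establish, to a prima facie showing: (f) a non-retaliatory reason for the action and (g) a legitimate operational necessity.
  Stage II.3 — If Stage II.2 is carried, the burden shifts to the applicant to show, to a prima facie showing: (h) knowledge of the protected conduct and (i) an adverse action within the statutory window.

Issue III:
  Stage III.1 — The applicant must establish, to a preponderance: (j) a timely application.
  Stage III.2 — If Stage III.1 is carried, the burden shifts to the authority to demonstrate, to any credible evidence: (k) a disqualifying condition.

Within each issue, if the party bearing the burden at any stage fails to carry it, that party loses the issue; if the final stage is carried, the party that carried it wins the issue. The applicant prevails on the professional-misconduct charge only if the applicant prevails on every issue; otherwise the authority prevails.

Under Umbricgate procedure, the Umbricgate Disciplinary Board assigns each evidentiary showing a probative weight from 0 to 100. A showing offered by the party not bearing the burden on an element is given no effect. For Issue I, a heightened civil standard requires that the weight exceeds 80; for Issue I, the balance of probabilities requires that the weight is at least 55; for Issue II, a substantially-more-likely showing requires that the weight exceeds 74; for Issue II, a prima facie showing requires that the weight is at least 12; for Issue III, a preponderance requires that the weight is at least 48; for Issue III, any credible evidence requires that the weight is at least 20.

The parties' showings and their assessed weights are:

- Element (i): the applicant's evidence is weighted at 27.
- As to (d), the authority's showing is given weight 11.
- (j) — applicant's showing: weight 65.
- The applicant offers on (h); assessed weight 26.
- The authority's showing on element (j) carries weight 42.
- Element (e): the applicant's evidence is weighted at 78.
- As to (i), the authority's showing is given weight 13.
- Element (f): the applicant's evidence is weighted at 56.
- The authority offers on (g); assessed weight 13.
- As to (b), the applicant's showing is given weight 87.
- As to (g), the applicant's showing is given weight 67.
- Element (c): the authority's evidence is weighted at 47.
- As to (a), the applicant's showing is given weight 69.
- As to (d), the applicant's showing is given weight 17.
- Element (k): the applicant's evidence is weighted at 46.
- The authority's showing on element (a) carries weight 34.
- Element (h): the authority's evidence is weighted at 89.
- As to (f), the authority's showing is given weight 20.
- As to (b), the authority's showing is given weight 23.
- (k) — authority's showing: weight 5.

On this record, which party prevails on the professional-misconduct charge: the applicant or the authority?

authority

— Issue I —
Stage I.1 — burden on applicant; standard: a heightened civil standard (weight exceeds 80).
    (a): 69 (authority's 34 disregarded) ≤ 80 [not met]
    (b): 87 (authority's 23 disregarded) > 80 [met]
  The applicant does not carry Stage I.1.
The authority prevails on this issue.
— Issue II —
Stage II.1 (applicant, a substantially-more-likely showing, weight exceeds 74): (e) 78 > 74 — meets.
  All elements met. The burden passes to the authority.
Stage II.2 (authority, a prima facie showing, weight is at least 12): (f) 20 (applicant's 56 disregarded) ≥ 12 — meets; (g) 13 (applicant's 67 disregarded) ≥ 12 — meets.
  All elements met. The burden passes to the applicant.
Stage II.3 (applicant, a prima facie showing, weight is at least 12): (h) 26 (authority's 89 disregarded) ≥ 12 — meets; (i) 27 (authority's 13 disregarded) ≥ 12 — meets.
  The applicant carries the last stage.
All stages carried — the applicant prevails on this issue.
— Issue III —
Stage III.1 — burden on applicant; standard: a preponderance (weight is at least 48).
    (j): 65 (authority's 42 disregarded) ≥ 48 [met]
  Stage III.1 carried; the burden shifts to the authority.
Stage III.2 — burden on authority; standard: any credible evidence (weight is at least 20).
    (k): 5 (applicant's 46 disregarded) < 20 [not met]
  Not every element is met, so the authority fails to carry Stage III.2.
So the applicant prevails on this issue.
Per-issue: Issue I → authority; Issue II → applicant; Issue III → applicant. The applicant must prevail on every issue; overall, the authority prevails.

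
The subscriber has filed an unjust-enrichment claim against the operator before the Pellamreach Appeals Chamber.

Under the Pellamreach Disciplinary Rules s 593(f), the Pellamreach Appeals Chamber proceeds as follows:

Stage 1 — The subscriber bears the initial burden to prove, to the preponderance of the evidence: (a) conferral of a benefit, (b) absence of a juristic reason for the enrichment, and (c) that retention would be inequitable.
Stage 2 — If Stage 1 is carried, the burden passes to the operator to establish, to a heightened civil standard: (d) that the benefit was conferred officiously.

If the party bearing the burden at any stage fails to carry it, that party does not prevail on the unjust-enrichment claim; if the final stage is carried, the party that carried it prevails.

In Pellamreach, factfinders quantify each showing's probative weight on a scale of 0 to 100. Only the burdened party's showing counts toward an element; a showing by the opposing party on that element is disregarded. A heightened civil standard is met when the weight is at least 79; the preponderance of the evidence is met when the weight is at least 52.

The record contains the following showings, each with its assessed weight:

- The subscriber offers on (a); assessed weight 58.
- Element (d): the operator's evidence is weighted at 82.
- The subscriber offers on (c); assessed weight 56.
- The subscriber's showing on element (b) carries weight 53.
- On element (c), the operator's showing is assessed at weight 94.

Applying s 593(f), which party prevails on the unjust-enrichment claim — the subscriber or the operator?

Stage 1 — burden on subscriber; standard: the preponderance of the evidence (weight is at least 52).
    (a): 58 ≥ 52 [met]
    (b): 53 ≥ 52 [met]
    (c): 56 (operator's 94 disregarded) ≥ 52 [met]
  Stage 1 is satisfied; the onus moves to the operator.
Stage 2 — burden on operator; standard: a heightened civil standard (weight is at least 79).
    (d): 82 ≥ 79 [met]
  The operator carries the last stage.
Every stage carried; the operator prevails.

operator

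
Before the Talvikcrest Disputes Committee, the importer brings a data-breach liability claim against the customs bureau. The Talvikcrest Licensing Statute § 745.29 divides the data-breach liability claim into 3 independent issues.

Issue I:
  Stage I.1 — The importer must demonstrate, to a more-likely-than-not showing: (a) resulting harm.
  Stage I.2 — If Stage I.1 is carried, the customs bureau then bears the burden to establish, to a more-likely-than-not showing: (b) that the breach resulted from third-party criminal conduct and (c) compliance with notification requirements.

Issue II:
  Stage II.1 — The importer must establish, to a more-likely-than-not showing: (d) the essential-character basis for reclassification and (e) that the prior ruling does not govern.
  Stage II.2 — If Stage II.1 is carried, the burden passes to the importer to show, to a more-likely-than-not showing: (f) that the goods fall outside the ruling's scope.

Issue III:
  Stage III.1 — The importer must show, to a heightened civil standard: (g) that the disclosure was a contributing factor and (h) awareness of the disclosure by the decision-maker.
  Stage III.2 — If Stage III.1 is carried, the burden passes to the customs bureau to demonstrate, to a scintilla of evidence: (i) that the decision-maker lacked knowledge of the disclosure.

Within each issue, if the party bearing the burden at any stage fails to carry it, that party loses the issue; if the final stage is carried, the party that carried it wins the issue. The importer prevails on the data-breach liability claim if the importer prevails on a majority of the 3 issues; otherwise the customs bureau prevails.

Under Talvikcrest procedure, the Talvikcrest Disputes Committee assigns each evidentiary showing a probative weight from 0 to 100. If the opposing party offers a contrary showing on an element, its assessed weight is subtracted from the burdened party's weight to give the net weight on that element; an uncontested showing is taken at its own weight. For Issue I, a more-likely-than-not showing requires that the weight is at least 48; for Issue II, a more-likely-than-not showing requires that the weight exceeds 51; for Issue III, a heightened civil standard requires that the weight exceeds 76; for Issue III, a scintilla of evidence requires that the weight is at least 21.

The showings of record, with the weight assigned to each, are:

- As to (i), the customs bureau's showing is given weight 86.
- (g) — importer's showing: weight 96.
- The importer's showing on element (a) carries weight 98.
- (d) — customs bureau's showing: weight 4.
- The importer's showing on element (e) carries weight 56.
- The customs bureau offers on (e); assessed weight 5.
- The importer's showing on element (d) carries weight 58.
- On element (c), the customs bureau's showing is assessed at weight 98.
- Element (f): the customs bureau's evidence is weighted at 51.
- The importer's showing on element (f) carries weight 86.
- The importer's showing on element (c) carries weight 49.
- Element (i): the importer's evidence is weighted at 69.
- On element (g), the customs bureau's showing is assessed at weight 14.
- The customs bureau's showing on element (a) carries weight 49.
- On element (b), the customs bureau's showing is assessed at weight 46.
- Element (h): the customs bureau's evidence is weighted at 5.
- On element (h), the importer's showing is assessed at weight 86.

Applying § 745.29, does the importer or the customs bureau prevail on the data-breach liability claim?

importer

— Issue I —
Stage I.1 — burden on importer; standard: a more-likely-than-not showing (weight is at least 48).
    (a): 98 − 49 = 49 ≥ 48 [met]
  Stage I.1 is satisfied; the onus moves to the customs bureau.
Stage I.2 — burden on customs bureau; standard: a more-likely-than-not showing (weight is at least 48).
    (b): 46 < 48 [not met]
    (c): 98 − 49 = 49 ≥ 48 [met]
  The customs bureau does not carry Stage I.2.
So the importer prevails on this issue.
— Issue II —
Stage II.1 (importer, a more-likely-than-not showing, weight exceeds 51): (d) net 58−4=54 > 51 — meets; (e) net 56−5=51 ≤ 51 — fails.
  Not every element is met, so the importer fails to carry Stage II.1.
The analysis ends at Stage II.1; the customs bureau prevails on this issue.
— Issue III —
Stage III.1 (importer, a heightened civil standard, weight exceeds 76): (g) net 96−14=82 > 76 — meets; (h) net 86−5=81 > 76 — meets.
  All elements met. The burden passes to the customs bureau.
Stage III.2 (customs bureau, a scintilla of evidence, weight is at least 21): (i) net 86−69=17 < 21 — fails.
  Not every element is met, so the customs bureau fails to carry Stage III.2.
The analysis ends at Stage III.2; the importer prevails on this issue.
Per-issue: Issue I → importer; Issue II → customs bureau; Issue III → importer. The importer must prevail on a majority of issues; overall, the importer prevails.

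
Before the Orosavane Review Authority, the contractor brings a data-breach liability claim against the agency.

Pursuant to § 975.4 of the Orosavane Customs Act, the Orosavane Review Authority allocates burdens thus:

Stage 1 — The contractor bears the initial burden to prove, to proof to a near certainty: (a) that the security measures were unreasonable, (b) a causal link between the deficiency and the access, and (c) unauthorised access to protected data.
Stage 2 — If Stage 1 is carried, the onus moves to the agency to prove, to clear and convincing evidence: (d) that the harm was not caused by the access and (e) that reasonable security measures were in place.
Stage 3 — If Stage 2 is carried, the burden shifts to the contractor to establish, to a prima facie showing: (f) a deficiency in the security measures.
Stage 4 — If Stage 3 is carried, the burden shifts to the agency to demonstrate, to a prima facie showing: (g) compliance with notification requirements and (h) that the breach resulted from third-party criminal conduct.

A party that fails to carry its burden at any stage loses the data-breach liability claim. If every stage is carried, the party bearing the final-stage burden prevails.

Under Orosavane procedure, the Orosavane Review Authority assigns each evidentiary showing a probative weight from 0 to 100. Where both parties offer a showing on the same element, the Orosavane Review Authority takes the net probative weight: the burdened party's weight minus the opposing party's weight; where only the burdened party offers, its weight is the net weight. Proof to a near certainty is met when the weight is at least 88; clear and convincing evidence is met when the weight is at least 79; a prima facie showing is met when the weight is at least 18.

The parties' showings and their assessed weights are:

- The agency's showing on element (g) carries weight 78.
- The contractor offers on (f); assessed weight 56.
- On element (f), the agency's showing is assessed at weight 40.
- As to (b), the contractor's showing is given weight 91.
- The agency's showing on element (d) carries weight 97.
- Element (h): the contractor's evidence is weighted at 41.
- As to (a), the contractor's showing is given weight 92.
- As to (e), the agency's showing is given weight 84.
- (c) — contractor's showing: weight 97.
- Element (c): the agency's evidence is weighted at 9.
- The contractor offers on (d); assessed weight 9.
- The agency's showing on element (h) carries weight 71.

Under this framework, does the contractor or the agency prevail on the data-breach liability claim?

agency

Stage 1 — burden on contractor; standard: proof to a near certainty (weight is at least 88).
    (a): 92 ≥ 88 [met]
    (b): 91 ≥ 88 [met]
    (c): 97 − 9 = 88 ≥ 88 [met]
  Stage 1 is satisfied; the onus moves to the agency.
Stage 2 — burden on agency; standard: clear and convincing evidence (weight is at least 79).
    (d): 97 − 9 = 88 ≥ 79 [met]
    (e): 84 ≥ 79 [met]
  The agency carries Stage 2; the contractor now bears the burden.
Stage 3 — burden on contractor; standard: a prima facie showing (weight is at least 18).
    (f): 56 − 40 = 16 < 18 [not met]
  The contractor does not carry Stage 3.
So the agency prevails.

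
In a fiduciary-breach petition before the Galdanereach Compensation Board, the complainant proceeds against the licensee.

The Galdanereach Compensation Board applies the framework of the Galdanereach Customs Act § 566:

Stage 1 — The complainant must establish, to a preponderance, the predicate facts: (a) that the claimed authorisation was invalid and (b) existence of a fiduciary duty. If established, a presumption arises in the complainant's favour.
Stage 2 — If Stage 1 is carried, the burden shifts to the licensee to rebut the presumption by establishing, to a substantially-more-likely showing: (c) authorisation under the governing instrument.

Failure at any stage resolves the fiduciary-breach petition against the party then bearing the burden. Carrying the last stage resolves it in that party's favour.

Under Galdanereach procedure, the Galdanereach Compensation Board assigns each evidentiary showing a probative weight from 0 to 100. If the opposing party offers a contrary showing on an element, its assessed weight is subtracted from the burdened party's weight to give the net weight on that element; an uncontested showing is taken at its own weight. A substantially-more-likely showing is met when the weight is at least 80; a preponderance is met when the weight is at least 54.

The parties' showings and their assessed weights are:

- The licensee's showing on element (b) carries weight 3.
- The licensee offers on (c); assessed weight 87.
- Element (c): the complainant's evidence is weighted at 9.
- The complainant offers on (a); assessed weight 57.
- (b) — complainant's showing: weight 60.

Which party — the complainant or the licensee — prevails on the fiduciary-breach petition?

complainant

Stage 1 — burden on complainant; standard: a preponderance (weight is at least 54).
    (a): 57 ≥ 54 [met]
    (b): 60 − 3 = 57 ≥ 54 [met]
  The complainant carries Stage 1; the licensee now bears the burden.
Stage 2 — burden on licensee; standard: a substantially-more-likely showing (weight is at least 80).
    (c): 87 − 9 = 78 < 80 [not met]
  The licensee does not carry Stage 2.
The complainant prevails.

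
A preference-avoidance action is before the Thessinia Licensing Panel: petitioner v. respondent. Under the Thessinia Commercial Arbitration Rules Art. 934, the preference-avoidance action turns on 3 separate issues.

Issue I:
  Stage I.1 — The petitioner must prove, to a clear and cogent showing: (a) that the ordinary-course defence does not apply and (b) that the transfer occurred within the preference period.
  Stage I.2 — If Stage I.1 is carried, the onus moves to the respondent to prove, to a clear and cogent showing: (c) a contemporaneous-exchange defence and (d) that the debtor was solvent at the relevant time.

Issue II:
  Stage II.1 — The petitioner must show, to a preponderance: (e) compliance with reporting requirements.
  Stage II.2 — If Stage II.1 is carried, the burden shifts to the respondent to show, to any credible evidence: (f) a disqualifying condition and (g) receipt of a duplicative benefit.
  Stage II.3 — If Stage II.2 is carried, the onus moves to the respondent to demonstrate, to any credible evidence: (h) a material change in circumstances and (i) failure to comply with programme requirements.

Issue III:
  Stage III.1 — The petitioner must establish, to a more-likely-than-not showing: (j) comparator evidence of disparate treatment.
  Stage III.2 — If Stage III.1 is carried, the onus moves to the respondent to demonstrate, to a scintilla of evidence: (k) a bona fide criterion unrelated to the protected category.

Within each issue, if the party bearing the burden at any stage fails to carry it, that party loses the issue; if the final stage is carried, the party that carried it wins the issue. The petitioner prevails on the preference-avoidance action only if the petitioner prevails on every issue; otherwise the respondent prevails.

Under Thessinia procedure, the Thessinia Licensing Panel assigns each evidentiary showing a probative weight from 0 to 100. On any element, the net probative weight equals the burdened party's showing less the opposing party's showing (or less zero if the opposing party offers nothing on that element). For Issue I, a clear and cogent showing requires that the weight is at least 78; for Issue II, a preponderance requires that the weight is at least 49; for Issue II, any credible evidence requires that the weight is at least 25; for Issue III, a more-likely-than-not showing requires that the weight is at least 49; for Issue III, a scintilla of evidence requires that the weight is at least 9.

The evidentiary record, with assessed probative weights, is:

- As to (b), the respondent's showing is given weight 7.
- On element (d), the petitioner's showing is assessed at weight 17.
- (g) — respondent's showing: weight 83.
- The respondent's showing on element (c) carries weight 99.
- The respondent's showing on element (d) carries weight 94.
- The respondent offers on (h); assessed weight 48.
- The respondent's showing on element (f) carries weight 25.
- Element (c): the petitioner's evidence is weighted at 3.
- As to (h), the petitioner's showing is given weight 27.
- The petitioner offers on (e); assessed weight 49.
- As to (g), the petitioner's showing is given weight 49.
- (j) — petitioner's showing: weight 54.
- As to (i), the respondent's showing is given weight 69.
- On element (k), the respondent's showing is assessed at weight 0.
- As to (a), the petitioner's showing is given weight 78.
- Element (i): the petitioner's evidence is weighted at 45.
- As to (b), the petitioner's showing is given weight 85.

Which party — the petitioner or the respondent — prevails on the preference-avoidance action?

petitioner

— Issue I —
Stage I.1 (petitioner, a clear and cogent showing, weight is at least 78): (a) 78 ≥ 78 — meets; (b) net 85−7=78 ≥ 78 — meets.
  Stage I.1 is satisfied; the onus moves to the respondent.
Stage I.2 (respondent, a clear and cogent showing, weight is at least 78): (c) net 99−3=96 ≥ 78 — meets; (d) net 94−17=77 < 78 — fails.
  Not every element is met, so the respondent fails to carry Stage I.2.
The petitioner prevails on this issue.
— Issue II —
Stage II.1 (petitioner, a preponderance, weight is at least 49): (e) 49 ≥ 49 — meets.
  Stage II.1 is satisfied; the onus moves to the respondent.
Stage II.2 (respondent, any credible evidence, weight is at least 25): (f) 25 ≥ 25 — meets; (g) net 83−49=34 ≥ 25 — meets.
  Stage II.2 carried; the burden remains with the respondent.
Stage II.3 (respondent, any credible evidence, weight is at least 25): (h) net 48−27=21 < 25 — fails; (i) net 69−45=24 < 25 — fails.
  Stage II.3 not carried; the respondent fails its burden.
The analysis ends at Stage II.3; the petitioner prevails on this issue.
— Issue III —
Stage III.1 — burden on petitioner; standard: a more-likely-than-not showing (weight is at least 49).
    (j): 54 ≥ 49 [met]
  Stage III.1 carried; the burden shifts to the respondent.
Stage III.2 — burden on respondent; standard: a scintilla of evidence (weight is at least 9).
    (k): 0 < 9 [not met]
  Not every element is met, so the respondent fails to carry Stage III.2.
So the petitioner prevails on this issue.
Per-issue: Issue I → petitioner; Issue II → petitioner; Issue III → petitioner. The petitioner must prevail on every issue; overall, the petitioner prevails.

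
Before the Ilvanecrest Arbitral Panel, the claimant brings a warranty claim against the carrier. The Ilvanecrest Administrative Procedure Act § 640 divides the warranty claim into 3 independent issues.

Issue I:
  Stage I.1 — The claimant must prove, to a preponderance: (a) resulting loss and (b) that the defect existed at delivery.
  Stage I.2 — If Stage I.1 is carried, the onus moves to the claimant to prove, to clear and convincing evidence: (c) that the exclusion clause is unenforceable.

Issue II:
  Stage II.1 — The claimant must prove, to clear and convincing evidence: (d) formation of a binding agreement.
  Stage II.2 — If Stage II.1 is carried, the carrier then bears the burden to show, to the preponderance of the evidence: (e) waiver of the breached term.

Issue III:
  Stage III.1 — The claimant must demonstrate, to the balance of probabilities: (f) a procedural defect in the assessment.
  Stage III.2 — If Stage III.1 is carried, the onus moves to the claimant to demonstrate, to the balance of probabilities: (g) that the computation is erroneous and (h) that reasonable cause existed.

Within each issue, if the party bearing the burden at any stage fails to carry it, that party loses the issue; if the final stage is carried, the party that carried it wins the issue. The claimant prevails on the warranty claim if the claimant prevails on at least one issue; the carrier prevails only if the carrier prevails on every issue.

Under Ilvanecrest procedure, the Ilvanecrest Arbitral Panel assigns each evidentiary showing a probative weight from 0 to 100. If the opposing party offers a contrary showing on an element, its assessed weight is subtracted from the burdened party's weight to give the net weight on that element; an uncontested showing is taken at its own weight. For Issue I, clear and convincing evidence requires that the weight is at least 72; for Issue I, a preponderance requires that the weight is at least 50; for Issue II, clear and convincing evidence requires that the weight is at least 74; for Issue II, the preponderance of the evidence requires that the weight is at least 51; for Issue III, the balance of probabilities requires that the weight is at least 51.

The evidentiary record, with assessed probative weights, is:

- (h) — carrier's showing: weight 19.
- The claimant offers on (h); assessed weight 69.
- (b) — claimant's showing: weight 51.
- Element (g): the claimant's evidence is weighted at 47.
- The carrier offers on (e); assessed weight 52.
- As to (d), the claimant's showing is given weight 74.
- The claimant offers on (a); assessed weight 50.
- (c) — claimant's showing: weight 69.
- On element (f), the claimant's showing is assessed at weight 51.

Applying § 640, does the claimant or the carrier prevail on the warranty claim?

— Issue I —
Stage I.1 — burden on claimant; standard: a preponderance (weight is at least 50).
    (a): 50 ≥ 50 [met]
    (b): 51 ≥ 50 [met]
  All elements met. The claimant retains the burden for Stage I.2.
Stage I.2 — burden on claimant; standard: clear and convincing evidence (weight is at least 72).
    (c): 69 < 72 [not met]
  The claimant does not carry Stage I.2.
The analysis ends at Stage I.2; the carrier prevails on this issue.
— Issue II —
Stage II.1 — burden on claimant; standard: clear and convincing evidence (weight is at least 74).
    (d): 74 ≥ 74 [met]
  Stage II.1 carried; the burden shifts to the carrier.
Stage II.2 — burden on carrier; standard: the preponderance of the evidence (weight is at least 51).
    (e): 52 ≥ 51 [met]
  All elements met at the final stage.
Every stage carried; the carrier prevails on this issue.
— Issue III —
Stage III.1 — burden on claimant; standard: the balance of probabilities (weight is at least 51).
    (f): 51 ≥ 51 [met]
  Stage III.1 carried; the burden remains with the claimant.
Stage III.2 — burden on claimant; standard: the balance of probabilities (weight is at least 51).
    (g): 47 < 51 [not met]
    (h): 69 − 19 = 50 < 51 [not met]
  Not every element is met, so the claimant fails to carry Stage III.2.
So the carrier prevails on this issue.
Per-issue: Issue I → carrier; Issue II → carrier; Issue III → carrier. The claimant must prevail on at least one issue; overall, the carrier prevails.

carrier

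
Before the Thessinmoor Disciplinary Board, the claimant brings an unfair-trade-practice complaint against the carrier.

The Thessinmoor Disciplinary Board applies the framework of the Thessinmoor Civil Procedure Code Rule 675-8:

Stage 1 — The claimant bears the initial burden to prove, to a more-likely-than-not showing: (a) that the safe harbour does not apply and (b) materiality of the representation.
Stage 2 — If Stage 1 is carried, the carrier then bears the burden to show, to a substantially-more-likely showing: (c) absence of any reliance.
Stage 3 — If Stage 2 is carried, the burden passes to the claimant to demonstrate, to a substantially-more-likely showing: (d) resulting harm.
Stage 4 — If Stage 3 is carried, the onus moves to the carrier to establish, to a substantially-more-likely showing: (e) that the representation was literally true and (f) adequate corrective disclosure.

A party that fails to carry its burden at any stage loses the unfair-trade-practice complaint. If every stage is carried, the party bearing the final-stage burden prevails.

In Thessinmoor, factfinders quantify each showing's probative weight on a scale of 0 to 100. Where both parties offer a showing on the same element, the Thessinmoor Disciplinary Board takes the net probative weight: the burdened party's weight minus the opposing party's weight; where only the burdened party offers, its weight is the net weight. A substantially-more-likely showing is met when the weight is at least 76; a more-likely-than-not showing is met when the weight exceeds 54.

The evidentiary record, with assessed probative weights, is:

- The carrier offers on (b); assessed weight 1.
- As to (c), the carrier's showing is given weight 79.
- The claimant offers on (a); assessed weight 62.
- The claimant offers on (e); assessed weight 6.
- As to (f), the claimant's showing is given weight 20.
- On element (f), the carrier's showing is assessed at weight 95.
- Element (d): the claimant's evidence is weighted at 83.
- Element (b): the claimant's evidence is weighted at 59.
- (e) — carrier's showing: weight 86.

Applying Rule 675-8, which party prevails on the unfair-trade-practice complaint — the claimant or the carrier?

At Stage 1 the claimant must meet a more-likely-than-not showing (weight exceeds 54): on (a) the weight is 62, > 54, so (a) meets the standard; on (b) the weight is 59 less the opposing 1 gives net 58, which does exceed 54, so (b) meets the standard.
  Stage 1 carried; the burden shifts to the carrier.
At Stage 2 the carrier must meet a substantially-more-likely showing (weight is at least 76): on (c) the weight is 79, ≥ 76, so (c) meets the standard.
  The carrier carries Stage 2; the claimant now bears the burden.
At Stage 3 the claimant must meet a substantially-more-likely showing (weight is at least 76): on (d) the weight is 83, which does reach 76, so (d) meets the standard.
  Stage 3 is satisfied; the onus moves to the carrier.
At Stage 4 the carrier must meet a substantially-more-likely showing (weight is at least 76): on (e) the weight is 86 less the opposing 6 gives net 80, which does reach 76, so (e) meets the standard; on (f) the weight is 95 less the opposing 20 gives net 75, < 76, so (f) does not meet the standard.
  Not every element is met, so the carrier fails to carry Stage 4.
So the claimant prevails.

claimant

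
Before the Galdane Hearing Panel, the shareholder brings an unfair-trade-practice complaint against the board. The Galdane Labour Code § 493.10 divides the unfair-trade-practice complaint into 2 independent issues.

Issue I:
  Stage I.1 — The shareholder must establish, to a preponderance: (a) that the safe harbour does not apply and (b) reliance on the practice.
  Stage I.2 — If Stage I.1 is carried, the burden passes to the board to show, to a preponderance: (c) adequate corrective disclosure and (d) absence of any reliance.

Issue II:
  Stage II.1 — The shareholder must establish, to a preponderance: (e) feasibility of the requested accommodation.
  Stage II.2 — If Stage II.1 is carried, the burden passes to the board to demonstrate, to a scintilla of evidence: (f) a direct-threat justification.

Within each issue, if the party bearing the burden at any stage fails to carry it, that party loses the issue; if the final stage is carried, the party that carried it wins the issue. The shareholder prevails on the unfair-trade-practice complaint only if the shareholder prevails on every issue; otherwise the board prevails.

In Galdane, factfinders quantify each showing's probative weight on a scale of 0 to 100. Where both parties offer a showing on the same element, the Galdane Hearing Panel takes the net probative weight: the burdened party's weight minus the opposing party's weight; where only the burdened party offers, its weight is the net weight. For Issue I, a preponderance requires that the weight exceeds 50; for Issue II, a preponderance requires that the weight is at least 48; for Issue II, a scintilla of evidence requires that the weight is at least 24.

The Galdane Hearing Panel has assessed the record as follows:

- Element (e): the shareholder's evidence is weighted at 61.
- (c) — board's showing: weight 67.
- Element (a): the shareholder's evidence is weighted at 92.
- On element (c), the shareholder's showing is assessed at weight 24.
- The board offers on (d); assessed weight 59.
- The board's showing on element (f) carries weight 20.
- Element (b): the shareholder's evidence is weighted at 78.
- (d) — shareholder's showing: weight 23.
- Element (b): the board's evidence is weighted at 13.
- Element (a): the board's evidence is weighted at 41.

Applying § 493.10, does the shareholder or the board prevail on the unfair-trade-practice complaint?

— Issue I —
Stage I.1 (shareholder, a preponderance, weight exceeds 50): (a) net 92−41=51 > 50 — meets; (b) net 78−13=65 > 50 — meets.
  Stage I.1 carried; the burden shifts to the board.
Stage I.2 (board, a preponderance, weight exceeds 50): (c) net 67−24=43 ≤ 50 — fails; (d) net 59−23=36 ≤ 50 — fails.
  The board does not carry Stage I.2.
The shareholder prevails on this issue.
— Issue II —
Stage II.1 (shareholder, a preponderance, weight is at least 48): (e) 61 ≥ 48 — meets.
  The shareholder carries Stage II.1; the board now bears the burden.
Stage II.2 (board, a scintilla of evidence, weight is at least 24): (f) 20 < 24 — fails.
  The board does not carry Stage II.2.
The analysis ends at Stage II.2; the shareholder prevails on this issue.
Per-issue: Issue I → shareholder; Issue II → shareholder. The shareholder must prevail on every issue; overall, the shareholder prevails.

shareholder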